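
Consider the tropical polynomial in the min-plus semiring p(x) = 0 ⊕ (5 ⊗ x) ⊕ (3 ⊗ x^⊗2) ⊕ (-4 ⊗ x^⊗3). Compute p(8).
p(8) = 0

A tropical monomial a ⊗ x^⊗i evaluates to a + i · x. Evaluating each term at x = 8:
  Term 0 contributes 0 + 0 · 8 = 0
  Term 1 contributes 5 + 1 · 8 = 13
  Term 2 contributes 3 + 2 · 8 = 19
  Term 3 contributes -4 + 3 · 8 = 20
p(8) = ⊕ of these = min[0, 13, 19, 20] = 0.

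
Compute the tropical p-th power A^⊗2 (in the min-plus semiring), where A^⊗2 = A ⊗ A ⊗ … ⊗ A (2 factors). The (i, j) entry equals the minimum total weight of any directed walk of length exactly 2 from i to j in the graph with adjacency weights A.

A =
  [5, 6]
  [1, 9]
A^⊗2 =
  [7, 11]
  [6, 7]

Each entry (A^⊗2)_ij equals the minimum over all length-2 walks i = v_0 → v_1 → … → v_2 = j of Σ_t A[v_t][v_{t+1}]. For example, for (i, j) = (0, 1) we minimise over 2 possible intermediate vertex sequences; the minimum is 11, attained along the walk 0 → 0 → 1.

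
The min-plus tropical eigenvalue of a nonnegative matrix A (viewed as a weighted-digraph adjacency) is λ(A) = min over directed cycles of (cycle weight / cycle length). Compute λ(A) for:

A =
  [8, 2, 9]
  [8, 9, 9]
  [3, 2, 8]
λ(A) = 14/3

Enumerate directed cycles and compute their means (weight / length). Sample:
  cycle 0 → 0: weight = 8, length = 1, mean = 8/1 ≈ 8.000
  cycle 1 → 1: weight = 9, length = 1, mean = 9/1 ≈ 9.000
  cycle 2 → 2: weight = 8, length = 1, mean = 8/1 ≈ 8.000
  cycle 0 → 1 → 0: weight = 10, length = 2, mean = 10/2 ≈ 5.000
  cycle 0 → 2 → 0: weight = 12, length = 2, mean = 12/2 ≈ 6.000
  cycle 1 → 0 → 1: weight = 10, length = 2, mean = 10/2 ≈ 5.000
Minimum mean = 4.667, attained e.g. along the cycle 0 → 1 → 2 → 0 with weight 14 and length 3. So λ(A) = 14/3 = 14/3.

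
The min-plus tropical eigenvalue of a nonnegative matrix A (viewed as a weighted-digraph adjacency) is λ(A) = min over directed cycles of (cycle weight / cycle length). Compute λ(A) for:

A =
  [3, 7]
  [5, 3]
λ(A) = 3

Enumerate directed cycles and compute their means (weight / length). Sample:
  cycle 0 → 0: weight = 3, length = 1, mean = 3/1 ≈ 3.000
  cycle 1 → 1: weight = 3, length = 1, mean = 3/1 ≈ 3.000
  cycle 0 → 1 → 0: weight = 12, length = 2, mean = 12/2 ≈ 6.000
  cycle 1 → 0 → 1: weight = 12, length = 2, mean = 12/2 ≈ 6.000
Minimum mean = 3.000, attained e.g. along the cycle 0 → 0 with weight 3 and length 1. So λ(A) = 3/1 = 3.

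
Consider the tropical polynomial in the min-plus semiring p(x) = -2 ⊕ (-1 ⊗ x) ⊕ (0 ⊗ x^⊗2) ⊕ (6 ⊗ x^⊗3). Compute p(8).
p(8) = -2

A tropical monomial a ⊗ x^⊗i evaluates to a + i · x. Evaluating each term at x = 8:
  Term 0 contributes -2 + 0 · 8 = -2
  Term 1 contributes -1 + 1 · 8 = 7
  Term 2 contributes 0 + 2 · 8 = 16
  Term 3 contributes 6 + 3 · 8 = 30
p(8) = ⊕ of these = min[-2, 7, 16, 30] = -2.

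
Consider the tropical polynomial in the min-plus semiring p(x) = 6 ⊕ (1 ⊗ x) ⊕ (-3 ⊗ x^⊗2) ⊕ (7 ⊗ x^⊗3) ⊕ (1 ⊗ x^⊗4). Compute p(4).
p(4) = 5

A tropical monomial a ⊗ x^⊗i evaluates to a + i · x. Evaluating each term at x = 4:
  Term 0 contributes 6 + 0 · 4 = 6
  Term 1 contributes 1 + 1 · 4 = 5
  Term 2 contributes -3 + 2 · 4 = 5
  Term 3 contributes 7 + 3 · 4 = 19
  Term 4 contributes 1 + 4 · 4 = 17
p(4) = ⊕ of these = min[6, 5, 5, 19, 17] = 5.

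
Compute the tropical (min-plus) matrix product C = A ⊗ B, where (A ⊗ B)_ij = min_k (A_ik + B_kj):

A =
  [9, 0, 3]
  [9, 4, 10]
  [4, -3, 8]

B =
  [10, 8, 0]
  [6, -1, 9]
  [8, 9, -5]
A ⊗ B =
  [6, -1, -2]
  [10, 3, 5]
  [3, -4, 3]

Apply the min-plus product entry-by-entry:
  C[0][0] = min over k of (A[0][0] + B[0][0] = 9 + 10 = 19, A[0][1] + B[1][0] = 0 + 6 = 6, A[0][2] + B[2][0] = 3 + 8 = 11) = 6 (attained at k = 1)
  C[0][1] = min over k of (A[0][0] + B[0][1] = 9 + 8 = 17, A[0][1] + B[1][1] = 0 + -1 = -1, A[0][2] + B[2][1] = 3 + 9 = 12) = -1 (attained at k = 1)
  C[0][2] = min over k of (A[0][0] + B[0][2] = 9 + 0 = 9, A[0][1] + B[1][2] = 0 + 9 = 9, A[0][2] + B[2][2] = 3 + -5 = -2) = -2 (attained at k = 2)
  C[1][0] = min over k of (A[1][0] + B[0][0] = 9 + 10 = 19, A[1][1] + B[1][0] = 4 + 6 = 10, A[1][2] + B[2][0] = 10 + 8 = 18) = 10 (attained at k = 1)
  C[1][1] = min over k of (A[1][0] + B[0][1] = 9 + 8 = 17, A[1][1] + B[1][1] = 4 + -1 = 3, A[1][2] + B[2][1] = 10 + 9 = 19) = 3 (attained at k = 1)
  C[1][2] = min over k of (A[1][0] + B[0][2] = 9 + 0 = 9, A[1][1] + B[1][2] = 4 + 9 = 13, A[1][2] + B[2][2] = 10 + -5 = 5) = 5 (attained at k = 2)
  C[2][0] = min over k of (A[2][0] + B[0][0] = 4 + 10 = 14, A[2][1] + B[1][0] = -3 + 6 = 3, A[2][2] + B[2][0] = 8 + 8 = 16) = 3 (attained at k = 1)
  C[2][1] = min over k of (A[2][0] + B[0][1] = 4 + 8 = 12, A[2][1] + B[1][1] = -3 + -1 = -4, A[2][2] + B[2][1] = 8 + 9 = 17) = -4 (attained at k = 1)
  C[2][2] = min over k of (A[2][0] + B[0][2] = 4 + 0 = 4, A[2][1] + B[1][2] = -3 + 9 = 6, A[2][2] + B[2][2] = 8 + -5 = 3) = 3 (attained at k = 2)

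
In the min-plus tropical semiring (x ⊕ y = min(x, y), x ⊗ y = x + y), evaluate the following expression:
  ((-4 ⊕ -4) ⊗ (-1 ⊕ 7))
((-4 ⊕ -4) ⊗ (-1 ⊕ 7)) = -5

Expand innermost to outermost. Recall ⊕ takes the minimum of its arguments and ⊗ takes their sum. Working out the expression ((-4 ⊕ -4) ⊗ (-1 ⊕ 7)) gives -5.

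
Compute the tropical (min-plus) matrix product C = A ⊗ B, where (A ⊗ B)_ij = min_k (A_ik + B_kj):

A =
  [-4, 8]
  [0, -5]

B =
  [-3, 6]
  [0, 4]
A ⊗ B =
  [-7, 2]
  [-5, -1]

Apply the min-plus product entry-by-entry:
  C[0][0] = min over k of (A[0][0] + B[0][0] = -4 + -3 = -7, A[0][1] + B[1][0] = 8 + 0 = 8) = -7 (attained at k = 0)
  C[0][1] = min over k of (A[0][0] + B[0][1] = -4 + 6 = 2, A[0][1] + B[1][1] = 8 + 4 = 12) = 2 (attained at k = 0)
  C[1][0] = min over k of (A[1][0] + B[0][0] = 0 + -3 = -3, A[1][1] + B[1][0] = -5 + 0 = -5) = -5 (attained at k = 1)
  C[1][1] = min over k of (A[1][0] + B[0][1] = 0 + 6 = 6, A[1][1] + B[1][1] = -5 + 4 = -1) = -1 (attained at k = 1)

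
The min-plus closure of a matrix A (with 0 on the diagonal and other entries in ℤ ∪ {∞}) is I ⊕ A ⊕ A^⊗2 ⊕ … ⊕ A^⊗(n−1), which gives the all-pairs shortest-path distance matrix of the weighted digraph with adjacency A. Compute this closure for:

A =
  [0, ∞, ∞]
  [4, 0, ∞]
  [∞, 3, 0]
Closure =
  [0, ∞, ∞]
  [4, 0, ∞]
  [7, 3, 0]

This is the Floyd-Warshall all-pairs shortest-path computation. For each intermediate vertex k = 0, 1, …, 2, update dist[i][j] ← min(dist[i][j], dist[i][k] + dist[k][j]). The final matrix gives, for each (i, j), the minimum total weight of any directed path from i to j (possibly empty when i = j).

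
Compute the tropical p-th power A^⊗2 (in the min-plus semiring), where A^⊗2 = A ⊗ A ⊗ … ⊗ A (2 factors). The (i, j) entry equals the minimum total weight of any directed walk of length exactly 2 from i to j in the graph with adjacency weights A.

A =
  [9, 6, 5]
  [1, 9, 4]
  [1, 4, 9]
A^⊗2 =
  [6, 9, 10]
  [5, 7, 6]
  [5, 7, 6]

Each entry (A^⊗2)_ij equals the minimum over all length-2 walks i = v_0 → v_1 → … → v_2 = j of Σ_t A[v_t][v_{t+1}]. For example, for (i, j) = (0, 2) we minimise over 3 possible intermediate vertex sequences; the minimum is 10, attained along the walk 0 → 1 → 2.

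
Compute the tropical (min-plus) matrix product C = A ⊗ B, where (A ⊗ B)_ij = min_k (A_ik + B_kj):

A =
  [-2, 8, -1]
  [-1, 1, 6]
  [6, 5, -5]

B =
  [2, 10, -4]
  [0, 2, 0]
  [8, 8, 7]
A ⊗ B =
  [0, 7, -6]
  [1, 3, -5]
  [3, 3, 2]

Apply the min-plus product entry-by-entry:
  C[0][0] = min over k of (A[0][0] + B[0][0] = -2 + 2 = 0, A[0][1] + B[1][0] = 8 + 0 = 8, A[0][2] + B[2][0] = -1 + 8 = 7) = 0 (attained at k = 0)
  C[0][1] = min over k of (A[0][0] + B[0][1] = -2 + 10 = 8, A[0][1] + B[1][1] = 8 + 2 = 10, A[0][2] + B[2][1] = -1 + 8 = 7) = 7 (attained at k = 2)
  C[0][2] = min over k of (A[0][0] + B[0][2] = -2 + -4 = -6, A[0][1] + B[1][2] = 8 + 0 = 8, A[0][2] + B[2][2] = -1 + 7 = 6) = -6 (attained at k = 0)
  C[1][0] = min over k of (A[1][0] + B[0][0] = -1 + 2 = 1, A[1][1] + B[1][0] = 1 + 0 = 1, A[1][2] + B[2][0] = 6 + 8 = 14) = 1 (attained at k = 0)
  C[1][1] = min over k of (A[1][0] + B[0][1] = -1 + 10 = 9, A[1][1] + B[1][1] = 1 + 2 = 3, A[1][2] + B[2][1] = 6 + 8 = 14) = 3 (attained at k = 1)
  C[1][2] = min over k of (A[1][0] + B[0][2] = -1 + -4 = -5, A[1][1] + B[1][2] = 1 + 0 = 1, A[1][2] + B[2][2] = 6 + 7 = 13) = -5 (attained at k = 0)
  C[2][0] = min over k of (A[2][0] + B[0][0] = 6 + 2 = 8, A[2][1] + B[1][0] = 5 + 0 = 5, A[2][2] + B[2][0] = -5 + 8 = 3) = 3 (attained at k = 2)
  C[2][1] = min over k of (A[2][0] + B[0][1] = 6 + 10 = 16, A[2][1] + B[1][1] = 5 + 2 = 7, A[2][2] + B[2][1] = -5 + 8 = 3) = 3 (attained at k = 2)
  C[2][2] = min over k of (A[2][0] + B[0][2] = 6 + -4 = 2, A[2][1] + B[1][2] = 5 + 0 = 5, A[2][2] + B[2][2] = -5 + 7 = 2) = 2 (attained at k = 0)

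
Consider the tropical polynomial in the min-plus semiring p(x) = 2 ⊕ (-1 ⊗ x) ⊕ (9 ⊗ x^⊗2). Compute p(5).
p(5) = 2

A tropical monomial a ⊗ x^⊗i evaluates to a + i · x. Evaluating each term at x = 5:
  Term 0 contributes 2 + 0 · 5 = 2
  Term 1 contributes -1 + 1 · 5 = 4
  Term 2 contributes 9 + 2 · 5 = 19
p(5) = ⊕ of these = min[2, 4, 19] = 2.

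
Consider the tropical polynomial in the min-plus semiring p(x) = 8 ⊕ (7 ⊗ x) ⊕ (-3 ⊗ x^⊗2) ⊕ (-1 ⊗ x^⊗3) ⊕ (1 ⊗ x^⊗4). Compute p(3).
p(3) = 3

A tropical monomial a ⊗ x^⊗i evaluates to a + i · x. Evaluating each term at x = 3:
  Term 0 contributes 8 + 0 · 3 = 8
  Term 1 contributes 7 + 1 · 3 = 10
  Term 2 contributes -3 + 2 · 3 = 3
  Term 3 contributes -1 + 3 · 3 = 8
  Term 4 contributes 1 + 4 · 3 = 13
p(3) = ⊕ of these = min[8, 10, 3, 8, 13] = 3.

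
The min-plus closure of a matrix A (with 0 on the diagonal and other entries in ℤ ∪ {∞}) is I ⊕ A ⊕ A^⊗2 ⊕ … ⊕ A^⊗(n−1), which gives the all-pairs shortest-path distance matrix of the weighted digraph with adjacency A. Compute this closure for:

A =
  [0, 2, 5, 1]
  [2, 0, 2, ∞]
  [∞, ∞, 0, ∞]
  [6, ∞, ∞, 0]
Closure =
  [0, 2, 4, 1]
  [2, 0, 2, 3]
  [∞, ∞, 0, ∞]
  [6, 8, 10, 0]

This is the Floyd-Warshall all-pairs shortest-path computation. For each intermediate vertex k = 0, 1, …, 3, update dist[i][j] ← min(dist[i][j], dist[i][k] + dist[k][j]). The final matrix gives, for each (i, j), the minimum total weight of any directed path from i to j (possibly empty when i = j).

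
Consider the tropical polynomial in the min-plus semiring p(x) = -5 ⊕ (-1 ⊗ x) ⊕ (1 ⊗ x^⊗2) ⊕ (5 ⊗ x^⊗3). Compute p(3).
p(3) = -5

A tropical monomial a ⊗ x^⊗i evaluates to a + i · x. Evaluating each term at x = 3:
  Term 0 contributes -5 + 0 · 3 = -5
  Term 1 contributes -1 + 1 · 3 = 2
  Term 2 contributes 1 + 2 · 3 = 7
  Term 3 contributes 5 + 3 · 3 = 14
p(3) = ⊕ of these = min[-5, 2, 7, 14] = -5.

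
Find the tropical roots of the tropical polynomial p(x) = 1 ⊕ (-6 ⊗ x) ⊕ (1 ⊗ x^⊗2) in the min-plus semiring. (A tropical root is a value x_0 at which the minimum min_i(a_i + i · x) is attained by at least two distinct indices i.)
Roots: {-7, 7}

Each tropical root is a break point of the lower envelope of the lines y = a_i + i · x (there are 3 lines, with slopes 0, 1, ..., 2). Only the lines that attain the minimum somewhere contribute to roots; other lines are dominated. Here the surviving (envelope) indices are i = 2, i = 1, i = 0.
Intersections between consecutive envelope lines give the roots: for adjacent envelope indices i < j the intersection is x = (a_i − a_j) / (j − i). Reading off the sorted break points: {-7, 7}.
Verification: at each break x_0, at least two indices attain the minimum of min_i(a_i + i · x_0).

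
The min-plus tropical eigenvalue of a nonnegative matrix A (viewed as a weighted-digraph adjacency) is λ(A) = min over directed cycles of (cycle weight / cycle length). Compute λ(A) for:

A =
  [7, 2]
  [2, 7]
λ(A) = 2

Enumerate directed cycles and compute their means (weight / length). Sample:
  cycle 0 → 0: weight = 7, length = 1, mean = 7/1 ≈ 7.000
  cycle 1 → 1: weight = 7, length = 1, mean = 7/1 ≈ 7.000
  cycle 0 → 1 → 0: weight = 4, length = 2, mean = 4/2 ≈ 2.000
  cycle 1 → 0 → 1: weight = 4, length = 2, mean = 4/2 ≈ 2.000
Minimum mean = 2.000, attained e.g. along the cycle 0 → 1 → 0 with weight 4 and length 2. So λ(A) = 4/2 = 2.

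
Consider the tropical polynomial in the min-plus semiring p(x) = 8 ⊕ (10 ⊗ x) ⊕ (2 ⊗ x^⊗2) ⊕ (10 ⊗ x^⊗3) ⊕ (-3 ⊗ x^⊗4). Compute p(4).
p(4) = 8

A tropical monomial a ⊗ x^⊗i evaluates to a + i · x. Evaluating each term at x = 4:
  Term 0 contributes 8 + 0 · 4 = 8
  Term 1 contributes 10 + 1 · 4 = 14
  Term 2 contributes 2 + 2 · 4 = 10
  Term 3 contributes 10 + 3 · 4 = 22
  Term 4 contributes -3 + 4 · 4 = 13
p(4) = ⊕ of these = min[8, 14, 10, 22, 13] = 8.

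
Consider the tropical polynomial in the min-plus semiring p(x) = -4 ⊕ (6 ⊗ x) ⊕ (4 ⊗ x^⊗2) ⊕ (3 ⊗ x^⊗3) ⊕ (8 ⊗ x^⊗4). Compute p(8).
p(8) = -4

A tropical monomial a ⊗ x^⊗i evaluates to a + i · x. Evaluating each term at x = 8:
  Term 0 contributes -4 + 0 · 8 = -4
  Term 1 contributes 6 + 1 · 8 = 14
  Term 2 contributes 4 + 2 · 8 = 20
  Term 3 contributes 3 + 3 · 8 = 27
  Term 4 contributes 8 + 4 · 8 = 40
p(8) = ⊕ of these = min[-4, 14, 20, 27, 40] = -4.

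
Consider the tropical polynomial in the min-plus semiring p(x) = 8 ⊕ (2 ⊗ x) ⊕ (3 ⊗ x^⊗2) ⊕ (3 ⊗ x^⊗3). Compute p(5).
p(5) = 7

A tropical monomial a ⊗ x^⊗i evaluates to a + i · x. Evaluating each term at x = 5:
  Term 0 contributes 8 + 0 · 5 = 8
  Term 1 contributes 2 + 1 · 5 = 7
  Term 2 contributes 3 + 2 · 5 = 13
  Term 3 contributes 3 + 3 · 5 = 18
p(5) = ⊕ of these = min[8, 7, 13, 18] = 7.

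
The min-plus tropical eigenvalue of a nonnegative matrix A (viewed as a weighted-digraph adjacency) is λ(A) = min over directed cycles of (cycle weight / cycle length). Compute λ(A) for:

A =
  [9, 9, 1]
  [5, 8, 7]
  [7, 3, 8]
λ(A) = 3

Enumerate directed cycles and compute their means (weight / length). Sample:
  cycle 0 → 0: weight = 9, length = 1, mean = 9/1 ≈ 9.000
  cycle 1 → 1: weight = 8, length = 1, mean = 8/1 ≈ 8.000
  cycle 2 → 2: weight = 8, length = 1, mean = 8/1 ≈ 8.000
  cycle 0 → 1 → 0: weight = 14, length = 2, mean = 14/2 ≈ 7.000
  cycle 0 → 2 → 0: weight = 8, length = 2, mean = 8/2 ≈ 4.000
  cycle 1 → 0 → 1: weight = 14, length = 2, mean = 14/2 ≈ 7.000
Minimum mean = 3.000, attained e.g. along the cycle 0 → 2 → 1 → 0 with weight 9 and length 3. So λ(A) = 9/3 = 3.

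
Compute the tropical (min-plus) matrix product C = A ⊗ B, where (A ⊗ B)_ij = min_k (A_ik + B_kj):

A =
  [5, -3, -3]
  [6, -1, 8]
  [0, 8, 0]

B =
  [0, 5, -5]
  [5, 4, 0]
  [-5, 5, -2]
A ⊗ B =
  [-8, 1, -5]
  [3, 3, -1]
  [-5, 5, -5]

Apply the min-plus product entry-by-entry:
  C[0][0] = min over k of (A[0][0] + B[0][0] = 5 + 0 = 5, A[0][1] + B[1][0] = -3 + 5 = 2, A[0][2] + B[2][0] = -3 + -5 = -8) = -8 (attained at k = 2)
  C[0][1] = min over k of (A[0][0] + B[0][1] = 5 + 5 = 10, A[0][1] + B[1][1] = -3 + 4 = 1, A[0][2] + B[2][1] = -3 + 5 = 2) = 1 (attained at k = 1)
  C[0][2] = min over k of (A[0][0] + B[0][2] = 5 + -5 = 0, A[0][1] + B[1][2] = -3 + 0 = -3, A[0][2] + B[2][2] = -3 + -2 = -5) = -5 (attained at k = 2)
  C[1][0] = min over k of (A[1][0] + B[0][0] = 6 + 0 = 6, A[1][1] + B[1][0] = -1 + 5 = 4, A[1][2] + B[2][0] = 8 + -5 = 3) = 3 (attained at k = 2)
  C[1][1] = min over k of (A[1][0] + B[0][1] = 6 + 5 = 11, A[1][1] + B[1][1] = -1 + 4 = 3, A[1][2] + B[2][1] = 8 + 5 = 13) = 3 (attained at k = 1)
  C[1][2] = min over k of (A[1][0] + B[0][2] = 6 + -5 = 1, A[1][1] + B[1][2] = -1 + 0 = -1, A[1][2] + B[2][2] = 8 + -2 = 6) = -1 (attained at k = 1)
  C[2][0] = min over k of (A[2][0] + B[0][0] = 0 + 0 = 0, A[2][1] + B[1][0] = 8 + 5 = 13, A[2][2] + B[2][0] = 0 + -5 = -5) = -5 (attained at k = 2)
  C[2][1] = min over k of (A[2][0] + B[0][1] = 0 + 5 = 5, A[2][1] + B[1][1] = 8 + 4 = 12, A[2][2] + B[2][1] = 0 + 5 = 5) = 5 (attained at k = 0)
  C[2][2] = min over k of (A[2][0] + B[0][2] = 0 + -5 = -5, A[2][1] + B[1][2] = 8 + 0 = 8, A[2][2] + B[2][2] = 0 + -2 = -2) = -5 (attained at k = 0)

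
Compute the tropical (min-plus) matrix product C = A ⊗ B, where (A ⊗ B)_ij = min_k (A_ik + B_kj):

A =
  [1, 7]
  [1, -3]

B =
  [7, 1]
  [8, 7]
A ⊗ B =
  [8, 2]
  [5, 2]

Apply the min-plus product entry-by-entry:
  C[0][0] = min over k of (A[0][0] + B[0][0] = 1 + 7 = 8, A[0][1] + B[1][0] = 7 + 8 = 15) = 8 (attained at k = 0)
  C[0][1] = min over k of (A[0][0] + B[0][1] = 1 + 1 = 2, A[0][1] + B[1][1] = 7 + 7 = 14) = 2 (attained at k = 0)
  C[1][0] = min over k of (A[1][0] + B[0][0] = 1 + 7 = 8, A[1][1] + B[1][0] = -3 + 8 = 5) = 5 (attained at k = 1)
  C[1][1] = min over k of (A[1][0] + B[0][1] = 1 + 1 = 2, A[1][1] + B[1][1] = -3 + 7 = 4) = 2 (attained at k = 0)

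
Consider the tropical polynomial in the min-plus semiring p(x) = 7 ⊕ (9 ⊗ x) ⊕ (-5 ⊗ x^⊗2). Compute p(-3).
p(-3) = -11

A tropical monomial a ⊗ x^⊗i evaluates to a + i · x. Evaluating each term at x = -3:
  Term 0 contributes 7 + 0 · -3 = 7
  Term 1 contributes 9 + 1 · -3 = 6
  Term 2 contributes -5 + 2 · -3 = -11
p(-3) = ⊕ of these = min[7, 6, -11] = -11.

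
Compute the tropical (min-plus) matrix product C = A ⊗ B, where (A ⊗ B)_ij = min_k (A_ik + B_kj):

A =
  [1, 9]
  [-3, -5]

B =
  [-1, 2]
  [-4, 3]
A ⊗ B =
  [0, 3]
  [-9, -2]

Apply the min-plus product entry-by-entry:
  C[0][0] = min over k of (A[0][0] + B[0][0] = 1 + -1 = 0, A[0][1] + B[1][0] = 9 + -4 = 5) = 0 (attained at k = 0)
  C[0][1] = min over k of (A[0][0] + B[0][1] = 1 + 2 = 3, A[0][1] + B[1][1] = 9 + 3 = 12) = 3 (attained at k = 0)
  C[1][0] = min over k of (A[1][0] + B[0][0] = -3 + -1 = -4, A[1][1] + B[1][0] = -5 + -4 = -9) = -9 (attained at k = 1)
  C[1][1] = min over k of (A[1][0] + B[0][1] = -3 + 2 = -1, A[1][1] + B[1][1] = -5 + 3 = -2) = -2 (attained at k = 1)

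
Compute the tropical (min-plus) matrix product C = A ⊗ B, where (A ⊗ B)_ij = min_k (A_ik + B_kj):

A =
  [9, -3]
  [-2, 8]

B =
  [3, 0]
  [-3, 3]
A ⊗ B =
  [-6, 0]
  [1, -2]

Apply the min-plus product entry-by-entry:
  C[0][0] = min over k of (A[0][0] + B[0][0] = 9 + 3 = 12, A[0][1] + B[1][0] = -3 + -3 = -6) = -6 (attained at k = 1)
  C[0][1] = min over k of (A[0][0] + B[0][1] = 9 + 0 = 9, A[0][1] + B[1][1] = -3 + 3 = 0) = 0 (attained at k = 1)
  C[1][0] = min over k of (A[1][0] + B[0][0] = -2 + 3 = 1, A[1][1] + B[1][0] = 8 + -3 = 5) = 1 (attained at k = 0)
  C[1][1] = min over k of (A[1][0] + B[0][1] = -2 + 0 = -2, A[1][1] + B[1][1] = 8 + 3 = 11) = -2 (attained at k = 0)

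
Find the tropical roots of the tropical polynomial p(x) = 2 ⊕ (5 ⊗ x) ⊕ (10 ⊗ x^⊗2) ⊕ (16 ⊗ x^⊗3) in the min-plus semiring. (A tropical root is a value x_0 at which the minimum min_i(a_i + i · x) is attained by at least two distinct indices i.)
Roots: {-6, -5, -3}

Each tropical root is a break point of the lower envelope of the lines y = a_i + i · x (there are 4 lines, with slopes 0, 1, ..., 3). Only the lines that attain the minimum somewhere contribute to roots; other lines are dominated. Here the surviving (envelope) indices are i = 3, i = 2, i = 1, i = 0.
Intersections between consecutive envelope lines give the roots: for adjacent envelope indices i < j the intersection is x = (a_i − a_j) / (j − i). Reading off the sorted break points: {-6, -5, -3}.
Verification: at each break x_0, at least two indices attain the minimum of min_i(a_i + i · x_0).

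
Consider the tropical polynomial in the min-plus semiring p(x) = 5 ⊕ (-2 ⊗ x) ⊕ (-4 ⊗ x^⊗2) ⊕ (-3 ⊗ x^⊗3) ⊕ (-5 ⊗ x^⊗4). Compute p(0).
p(0) = -5

A tropical monomial a ⊗ x^⊗i evaluates to a + i · x. Evaluating each term at x = 0:
  Term 0 contributes 5 + 0 · 0 = 5
  Term 1 contributes -2 + 1 · 0 = -2
  Term 2 contributes -4 + 2 · 0 = -4
  Term 3 contributes -3 + 3 · 0 = -3
  Term 4 contributes -5 + 4 · 0 = -5
p(0) = ⊕ of these = min[5, -2, -4, -3, -5] = -5.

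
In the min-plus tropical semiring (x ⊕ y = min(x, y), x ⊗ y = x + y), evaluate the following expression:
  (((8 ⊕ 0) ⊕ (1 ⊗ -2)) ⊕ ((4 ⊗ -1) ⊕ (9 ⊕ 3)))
(((8 ⊕ 0) ⊕ (1 ⊗ -2)) ⊕ ((4 ⊗ -1) ⊕ (9 ⊕ 3))) = -1

Expand innermost to outermost. Recall ⊕ takes the minimum of its arguments and ⊗ takes their sum. Working out the expression (((8 ⊕ 0) ⊕ (1 ⊗ -2)) ⊕ ((4 ⊗ -1) ⊕ (9 ⊕ 3))) gives -1.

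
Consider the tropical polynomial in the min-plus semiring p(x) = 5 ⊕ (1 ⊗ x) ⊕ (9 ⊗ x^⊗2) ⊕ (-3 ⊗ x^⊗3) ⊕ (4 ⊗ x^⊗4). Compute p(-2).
p(-2) = -9

A tropical monomial a ⊗ x^⊗i evaluates to a + i · x. Evaluating each term at x = -2:
  Term 0 contributes 5 + 0 · -2 = 5
  Term 1 contributes 1 + 1 · -2 = -1
  Term 2 contributes 9 + 2 · -2 = 5
  Term 3 contributes -3 + 3 · -2 = -9
  Term 4 contributes 4 + 4 · -2 = -4
p(-2) = ⊕ of these = min[5, -1, 5, -9, -4] = -9.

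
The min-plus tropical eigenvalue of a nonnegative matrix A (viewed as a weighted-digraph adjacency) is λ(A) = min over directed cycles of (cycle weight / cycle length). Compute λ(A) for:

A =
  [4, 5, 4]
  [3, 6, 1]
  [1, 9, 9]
λ(A) = 7/3

Enumerate directed cycles and compute their means (weight / length). Sample:
  cycle 0 → 0: weight = 4, length = 1, mean = 4/1 ≈ 4.000
  cycle 1 → 1: weight = 6, length = 1, mean = 6/1 ≈ 6.000
  cycle 2 → 2: weight = 9, length = 1, mean = 9/1 ≈ 9.000
  cycle 0 → 1 → 0: weight = 8, length = 2, mean = 8/2 ≈ 4.000
  cycle 0 → 2 → 0: weight = 5, length = 2, mean = 5/2 ≈ 2.500
  cycle 1 → 0 → 1: weight = 8, length = 2, mean = 8/2 ≈ 4.000
Minimum mean = 2.333, attained e.g. along the cycle 0 → 1 → 2 → 0 with weight 7 and length 3. So λ(A) = 7/3 = 7/3.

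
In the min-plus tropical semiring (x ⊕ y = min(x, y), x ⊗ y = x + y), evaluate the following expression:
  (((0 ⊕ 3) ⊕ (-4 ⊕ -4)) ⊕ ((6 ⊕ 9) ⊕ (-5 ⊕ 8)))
(((0 ⊕ 3) ⊕ (-4 ⊕ -4)) ⊕ ((6 ⊕ 9) ⊕ (-5 ⊕ 8))) = -5

Expand innermost to outermost. Recall ⊕ takes the minimum of its arguments and ⊗ takes their sum. Working out the expression (((0 ⊕ 3) ⊕ (-4 ⊕ -4)) ⊕ ((6 ⊕ 9) ⊕ (-5 ⊕ 8))) gives -5.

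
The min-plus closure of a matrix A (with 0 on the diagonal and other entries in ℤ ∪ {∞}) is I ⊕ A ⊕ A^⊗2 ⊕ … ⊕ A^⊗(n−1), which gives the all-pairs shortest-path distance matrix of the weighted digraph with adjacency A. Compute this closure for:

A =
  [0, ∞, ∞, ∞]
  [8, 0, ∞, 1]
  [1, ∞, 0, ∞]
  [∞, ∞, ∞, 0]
Closure =
  [0, ∞, ∞, ∞]
  [8, 0, ∞, 1]
  [1, ∞, 0, ∞]
  [∞, ∞, ∞, 0]

This is the Floyd-Warshall all-pairs shortest-path computation. For each intermediate vertex k = 0, 1, …, 3, update dist[i][j] ← min(dist[i][j], dist[i][k] + dist[k][j]). The final matrix gives, for each (i, j), the minimum total weight of any directed path from i to j (possibly empty when i = j).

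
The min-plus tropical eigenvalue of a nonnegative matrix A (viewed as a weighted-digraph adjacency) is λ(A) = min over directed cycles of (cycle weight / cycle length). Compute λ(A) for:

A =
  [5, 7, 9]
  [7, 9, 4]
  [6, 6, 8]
λ(A) = 5

Enumerate directed cycles and compute their means (weight / length). Sample:
  cycle 0 → 0: weight = 5, length = 1, mean = 5/1 ≈ 5.000
  cycle 1 → 1: weight = 9, length = 1, mean = 9/1 ≈ 9.000
  cycle 2 → 2: weight = 8, length = 1, mean = 8/1 ≈ 8.000
  cycle 0 → 1 → 0: weight = 14, length = 2, mean = 14/2 ≈ 7.000
  cycle 0 → 2 → 0: weight = 15, length = 2, mean = 15/2 ≈ 7.500
  cycle 1 → 0 → 1: weight = 14, length = 2, mean = 14/2 ≈ 7.000
Minimum mean = 5.000, attained e.g. along the cycle 0 → 0 with weight 5 and length 1. So λ(A) = 5/1 = 5.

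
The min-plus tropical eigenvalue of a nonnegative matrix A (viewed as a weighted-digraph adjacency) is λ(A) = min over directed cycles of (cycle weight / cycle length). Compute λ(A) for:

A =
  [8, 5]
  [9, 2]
λ(A) = 2

Enumerate directed cycles and compute their means (weight / length). Sample:
  cycle 0 → 0: weight = 8, length = 1, mean = 8/1 ≈ 8.000
  cycle 1 → 1: weight = 2, length = 1, mean = 2/1 ≈ 2.000
  cycle 0 → 1 → 0: weight = 14, length = 2, mean = 14/2 ≈ 7.000
  cycle 1 → 0 → 1: weight = 14, length = 2, mean = 14/2 ≈ 7.000
Minimum mean = 2.000, attained e.g. along the cycle 1 → 1 with weight 2 and length 1. So λ(A) = 2/1 = 2.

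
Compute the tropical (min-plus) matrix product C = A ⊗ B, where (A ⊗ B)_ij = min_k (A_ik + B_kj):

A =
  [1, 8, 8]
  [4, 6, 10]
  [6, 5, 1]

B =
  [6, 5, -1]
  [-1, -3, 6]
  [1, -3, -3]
A ⊗ B =
  [7, 5, 0]
  [5, 3, 3]
  [2, -2, -2]

Apply the min-plus product entry-by-entry:
  C[0][0] = min over k of (A[0][0] + B[0][0] = 1 + 6 = 7, A[0][1] + B[1][0] = 8 + -1 = 7, A[0][2] + B[2][0] = 8 + 1 = 9) = 7 (attained at k = 0)
  C[0][1] = min over k of (A[0][0] + B[0][1] = 1 + 5 = 6, A[0][1] + B[1][1] = 8 + -3 = 5, A[0][2] + B[2][1] = 8 + -3 = 5) = 5 (attained at k = 1)
  C[0][2] = min over k of (A[0][0] + B[0][2] = 1 + -1 = 0, A[0][1] + B[1][2] = 8 + 6 = 14, A[0][2] + B[2][2] = 8 + -3 = 5) = 0 (attained at k = 0)
  C[1][0] = min over k of (A[1][0] + B[0][0] = 4 + 6 = 10, A[1][1] + B[1][0] = 6 + -1 = 5, A[1][2] + B[2][0] = 10 + 1 = 11) = 5 (attained at k = 1)
  C[1][1] = min over k of (A[1][0] + B[0][1] = 4 + 5 = 9, A[1][1] + B[1][1] = 6 + -3 = 3, A[1][2] + B[2][1] = 10 + -3 = 7) = 3 (attained at k = 1)
  C[1][2] = min over k of (A[1][0] + B[0][2] = 4 + -1 = 3, A[1][1] + B[1][2] = 6 + 6 = 12, A[1][2] + B[2][2] = 10 + -3 = 7) = 3 (attained at k = 0)
  C[2][0] = min over k of (A[2][0] + B[0][0] = 6 + 6 = 12, A[2][1] + B[1][0] = 5 + -1 = 4, A[2][2] + B[2][0] = 1 + 1 = 2) = 2 (attained at k = 2)
  C[2][1] = min over k of (A[2][0] + B[0][1] = 6 + 5 = 11, A[2][1] + B[1][1] = 5 + -3 = 2, A[2][2] + B[2][1] = 1 + -3 = -2) = -2 (attained at k = 2)
  C[2][2] = min over k of (A[2][0] + B[0][2] = 6 + -1 = 5, A[2][1] + B[1][2] = 5 + 6 = 11, A[2][2] + B[2][2] = 1 + -3 = -2) = -2 (attained at k = 2)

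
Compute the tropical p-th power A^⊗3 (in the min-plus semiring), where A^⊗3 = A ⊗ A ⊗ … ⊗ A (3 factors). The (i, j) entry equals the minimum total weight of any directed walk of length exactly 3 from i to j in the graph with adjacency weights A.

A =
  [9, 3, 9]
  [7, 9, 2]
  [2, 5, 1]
A^⊗3 =
  [7, 10, 6]
  [5, 7, 4]
  [4, 6, 3]

Each entry (A^⊗3)_ij equals the minimum over all length-3 walks i = v_0 → v_1 → … → v_3 = j of Σ_t A[v_t][v_{t+1}]. For example, for (i, j) = (0, 2) we minimise over 9 possible intermediate vertex sequences; the minimum is 6, attained along the walk 0 → 1 → 2 → 2.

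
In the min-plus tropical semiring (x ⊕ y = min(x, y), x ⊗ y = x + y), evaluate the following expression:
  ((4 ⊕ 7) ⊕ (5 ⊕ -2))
((4 ⊕ 7) ⊕ (5 ⊕ -2)) = -2

Expand innermost to outermost. Recall ⊕ takes the minimum of its arguments and ⊗ takes their sum. Working out the expression ((4 ⊕ 7) ⊕ (5 ⊕ -2)) gives -2.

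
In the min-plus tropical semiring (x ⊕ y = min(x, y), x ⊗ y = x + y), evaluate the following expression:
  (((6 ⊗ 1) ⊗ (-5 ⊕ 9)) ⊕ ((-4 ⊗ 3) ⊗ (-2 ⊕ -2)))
(((6 ⊗ 1) ⊗ (-5 ⊕ 9)) ⊕ ((-4 ⊗ 3) ⊗ (-2 ⊕ -2))) = -3

Expand innermost to outermost. Recall ⊕ takes the minimum of its arguments and ⊗ takes their sum. Working out the expression (((6 ⊗ 1) ⊗ (-5 ⊕ 9)) ⊕ ((-4 ⊗ 3) ⊗ (-2 ⊕ -2))) gives -3.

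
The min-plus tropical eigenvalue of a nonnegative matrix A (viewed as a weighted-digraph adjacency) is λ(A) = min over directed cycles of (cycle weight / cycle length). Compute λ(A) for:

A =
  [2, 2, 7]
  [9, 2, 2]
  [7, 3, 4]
λ(A) = 2

Enumerate directed cycles and compute their means (weight / length). Sample:
  cycle 0 → 0: weight = 2, length = 1, mean = 2/1 ≈ 2.000
  cycle 1 → 1: weight = 2, length = 1, mean = 2/1 ≈ 2.000
  cycle 2 → 2: weight = 4, length = 1, mean = 4/1 ≈ 4.000
  cycle 0 → 1 → 0: weight = 11, length = 2, mean = 11/2 ≈ 5.500
  cycle 0 → 2 → 0: weight = 14, length = 2, mean = 14/2 ≈ 7.000
  cycle 1 → 0 → 1: weight = 11, length = 2, mean = 11/2 ≈ 5.500
Minimum mean = 2.000, attained e.g. along the cycle 0 → 0 with weight 2 and length 1. So λ(A) = 2/1 = 2.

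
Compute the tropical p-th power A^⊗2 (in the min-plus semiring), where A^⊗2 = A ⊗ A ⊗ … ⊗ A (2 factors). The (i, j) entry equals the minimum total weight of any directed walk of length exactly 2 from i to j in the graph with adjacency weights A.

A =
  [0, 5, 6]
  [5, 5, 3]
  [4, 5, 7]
A^⊗2 =
  [0, 5, 6]
  [5, 8, 8]
  [4, 9, 8]

Each entry (A^⊗2)_ij equals the minimum over all length-2 walks i = v_0 → v_1 → … → v_2 = j of Σ_t A[v_t][v_{t+1}]. For example, for (i, j) = (0, 2) we minimise over 3 possible intermediate vertex sequences; the minimum is 6, attained along the walk 0 → 0 → 2.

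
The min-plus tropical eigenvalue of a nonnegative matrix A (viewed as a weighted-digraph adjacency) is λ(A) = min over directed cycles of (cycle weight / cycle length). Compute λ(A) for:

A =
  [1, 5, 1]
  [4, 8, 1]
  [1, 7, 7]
λ(A) = 1

Enumerate directed cycles and compute their means (weight / length). Sample:
  cycle 0 → 0: weight = 1, length = 1, mean = 1/1 ≈ 1.000
  cycle 1 → 1: weight = 8, length = 1, mean = 8/1 ≈ 8.000
  cycle 2 → 2: weight = 7, length = 1, mean = 7/1 ≈ 7.000
  cycle 0 → 1 → 0: weight = 9, length = 2, mean = 9/2 ≈ 4.500
  cycle 0 → 2 → 0: weight = 2, length = 2, mean = 2/2 ≈ 1.000
  cycle 1 → 0 → 1: weight = 9, length = 2, mean = 9/2 ≈ 4.500
Minimum mean = 1.000, attained e.g. along the cycle 0 → 0 with weight 1 and length 1. So λ(A) = 1/1 = 1.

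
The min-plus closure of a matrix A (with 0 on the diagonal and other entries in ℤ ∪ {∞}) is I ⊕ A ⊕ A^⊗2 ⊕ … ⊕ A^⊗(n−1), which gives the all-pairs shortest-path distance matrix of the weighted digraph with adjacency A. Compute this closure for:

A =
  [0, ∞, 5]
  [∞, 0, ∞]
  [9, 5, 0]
Closure =
  [0, 10, 5]
  [∞, 0, ∞]
  [9, 5, 0]

This is the Floyd-Warshall all-pairs shortest-path computation. For each intermediate vertex k = 0, 1, …, 2, update dist[i][j] ← min(dist[i][j], dist[i][k] + dist[k][j]). The final matrix gives, for each (i, j), the minimum total weight of any directed path from i to j (possibly empty when i = j).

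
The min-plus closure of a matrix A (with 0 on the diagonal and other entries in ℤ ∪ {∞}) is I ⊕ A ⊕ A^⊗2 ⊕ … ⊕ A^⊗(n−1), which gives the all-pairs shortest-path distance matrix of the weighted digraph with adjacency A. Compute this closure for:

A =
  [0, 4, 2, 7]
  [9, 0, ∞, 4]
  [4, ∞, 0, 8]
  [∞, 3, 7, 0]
Closure =
  [0, 4, 2, 7]
  [9, 0, 11, 4]
  [4, 8, 0, 8]
  [11, 3, 7, 0]

This is the Floyd-Warshall all-pairs shortest-path computation. For each intermediate vertex k = 0, 1, …, 3, update dist[i][j] ← min(dist[i][j], dist[i][k] + dist[k][j]). The final matrix gives, for each (i, j), the minimum total weight of any directed path from i to j (possibly empty when i = j).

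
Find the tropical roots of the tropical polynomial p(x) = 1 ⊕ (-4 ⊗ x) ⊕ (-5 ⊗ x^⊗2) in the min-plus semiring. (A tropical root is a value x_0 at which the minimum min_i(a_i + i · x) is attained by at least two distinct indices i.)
Roots: {1, 5}

Each tropical root is a break point of the lower envelope of the lines y = a_i + i · x (there are 3 lines, with slopes 0, 1, ..., 2). Only the lines that attain the minimum somewhere contribute to roots; other lines are dominated. Here the surviving (envelope) indices are i = 2, i = 1, i = 0.
Intersections between consecutive envelope lines give the roots: for adjacent envelope indices i < j the intersection is x = (a_i − a_j) / (j − i). Reading off the sorted break points: {1, 5}.
Verification: at each break x_0, at least two indices attain the minimum of min_i(a_i + i · x_0).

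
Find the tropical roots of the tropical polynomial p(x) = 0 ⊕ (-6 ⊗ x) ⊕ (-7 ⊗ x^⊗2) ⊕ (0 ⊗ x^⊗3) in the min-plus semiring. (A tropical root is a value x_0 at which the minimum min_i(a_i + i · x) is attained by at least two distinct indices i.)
Roots: {-7, 1, 6}

Each tropical root is a break point of the lower envelope of the lines y = a_i + i · x (there are 4 lines, with slopes 0, 1, ..., 3). Only the lines that attain the minimum somewhere contribute to roots; other lines are dominated. Here the surviving (envelope) indices are i = 3, i = 2, i = 1, i = 0.
Intersections between consecutive envelope lines give the roots: for adjacent envelope indices i < j the intersection is x = (a_i − a_j) / (j − i). Reading off the sorted break points: {-7, 1, 6}.
Verification: at each break x_0, at least two indices attain the minimum of min_i(a_i + i · x_0).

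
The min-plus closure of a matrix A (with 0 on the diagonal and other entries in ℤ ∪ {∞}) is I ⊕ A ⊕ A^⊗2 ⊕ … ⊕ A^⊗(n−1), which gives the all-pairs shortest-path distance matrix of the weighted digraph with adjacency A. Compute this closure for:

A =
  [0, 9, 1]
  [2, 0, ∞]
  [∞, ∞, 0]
Closure =
  [0, 9, 1]
  [2, 0, 3]
  [∞, ∞, 0]

This is the Floyd-Warshall all-pairs shortest-path computation. For each intermediate vertex k = 0, 1, …, 2, update dist[i][j] ← min(dist[i][j], dist[i][k] + dist[k][j]). The final matrix gives, for each (i, j), the minimum total weight of any directed path from i to j (possibly empty when i = j).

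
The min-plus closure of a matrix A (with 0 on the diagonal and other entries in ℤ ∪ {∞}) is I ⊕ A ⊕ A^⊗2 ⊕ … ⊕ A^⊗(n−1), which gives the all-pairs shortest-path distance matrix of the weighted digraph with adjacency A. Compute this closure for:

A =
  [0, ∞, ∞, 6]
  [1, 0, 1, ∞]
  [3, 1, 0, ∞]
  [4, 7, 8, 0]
Closure =
  [0, 13, 14, 6]
  [1, 0, 1, 7]
  [2, 1, 0, 8]
  [4, 7, 8, 0]

This is the Floyd-Warshall all-pairs shortest-path computation. For each intermediate vertex k = 0, 1, …, 3, update dist[i][j] ← min(dist[i][j], dist[i][k] + dist[k][j]). The final matrix gives, for each (i, j), the minimum total weight of any directed path from i to j (possibly empty when i = j).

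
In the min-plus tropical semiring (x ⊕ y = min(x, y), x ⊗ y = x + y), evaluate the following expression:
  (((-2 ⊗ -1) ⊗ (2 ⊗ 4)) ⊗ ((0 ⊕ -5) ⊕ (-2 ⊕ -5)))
(((-2 ⊗ -1) ⊗ (2 ⊗ 4)) ⊗ ((0 ⊕ -5) ⊕ (-2 ⊕ -5))) = -2

Expand innermost to outermost. Recall ⊕ takes the minimum of its arguments and ⊗ takes their sum. Working out the expression (((-2 ⊗ -1) ⊗ (2 ⊗ 4)) ⊗ ((0 ⊕ -5) ⊕ (-2 ⊕ -5))) gives -2.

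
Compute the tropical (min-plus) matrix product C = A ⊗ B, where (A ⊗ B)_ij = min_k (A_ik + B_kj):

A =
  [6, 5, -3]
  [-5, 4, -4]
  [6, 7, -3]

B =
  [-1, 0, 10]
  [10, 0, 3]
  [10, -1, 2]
A ⊗ B =
  [5, -4, -1]
  [-6, -5, -2]
  [5, -4, -1]

Apply the min-plus product entry-by-entry:
  C[0][0] = min over k of (A[0][0] + B[0][0] = 6 + -1 = 5, A[0][1] + B[1][0] = 5 + 10 = 15, A[0][2] + B[2][0] = -3 + 10 = 7) = 5 (attained at k = 0)
  C[0][1] = min over k of (A[0][0] + B[0][1] = 6 + 0 = 6, A[0][1] + B[1][1] = 5 + 0 = 5, A[0][2] + B[2][1] = -3 + -1 = -4) = -4 (attained at k = 2)
  C[0][2] = min over k of (A[0][0] + B[0][2] = 6 + 10 = 16, A[0][1] + B[1][2] = 5 + 3 = 8, A[0][2] + B[2][2] = -3 + 2 = -1) = -1 (attained at k = 2)
  C[1][0] = min over k of (A[1][0] + B[0][0] = -5 + -1 = -6, A[1][1] + B[1][0] = 4 + 10 = 14, A[1][2] + B[2][0] = -4 + 10 = 6) = -6 (attained at k = 0)
  C[1][1] = min over k of (A[1][0] + B[0][1] = -5 + 0 = -5, A[1][1] + B[1][1] = 4 + 0 = 4, A[1][2] + B[2][1] = -4 + -1 = -5) = -5 (attained at k = 0)
  C[1][2] = min over k of (A[1][0] + B[0][2] = -5 + 10 = 5, A[1][1] + B[1][2] = 4 + 3 = 7, A[1][2] + B[2][2] = -4 + 2 = -2) = -2 (attained at k = 2)
  C[2][0] = min over k of (A[2][0] + B[0][0] = 6 + -1 = 5, A[2][1] + B[1][0] = 7 + 10 = 17, A[2][2] + B[2][0] = -3 + 10 = 7) = 5 (attained at k = 0)
  C[2][1] = min over k of (A[2][0] + B[0][1] = 6 + 0 = 6, A[2][1] + B[1][1] = 7 + 0 = 7, A[2][2] + B[2][1] = -3 + -1 = -4) = -4 (attained at k = 2)
  C[2][2] = min over k of (A[2][0] + B[0][2] = 6 + 10 = 16, A[2][1] + B[1][2] = 7 + 3 = 10, A[2][2] + B[2][2] = -3 + 2 = -1) = -1 (attained at k = 2)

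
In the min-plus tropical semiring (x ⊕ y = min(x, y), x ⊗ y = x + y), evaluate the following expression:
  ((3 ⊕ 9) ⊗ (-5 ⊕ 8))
((3 ⊕ 9) ⊗ (-5 ⊕ 8)) = -2

Expand innermost to outermost. Recall ⊕ takes the minimum of its arguments and ⊗ takes their sum. Working out the expression ((3 ⊕ 9) ⊗ (-5 ⊕ 8)) gives -2.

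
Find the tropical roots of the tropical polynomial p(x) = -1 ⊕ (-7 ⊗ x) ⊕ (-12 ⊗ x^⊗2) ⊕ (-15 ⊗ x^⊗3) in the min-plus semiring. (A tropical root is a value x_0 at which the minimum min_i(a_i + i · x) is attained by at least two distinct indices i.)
Roots: {3, 5, 6}

Each tropical root is a break point of the lower envelope of the lines y = a_i + i · x (there are 4 lines, with slopes 0, 1, ..., 3). Only the lines that attain the minimum somewhere contribute to roots; other lines are dominated. Here the surviving (envelope) indices are i = 3, i = 2, i = 1, i = 0.
Intersections between consecutive envelope lines give the roots: for adjacent envelope indices i < j the intersection is x = (a_i − a_j) / (j − i). Reading off the sorted break points: {3, 5, 6}.
Verification: at each break x_0, at least two indices attain the minimum of min_i(a_i + i · x_0).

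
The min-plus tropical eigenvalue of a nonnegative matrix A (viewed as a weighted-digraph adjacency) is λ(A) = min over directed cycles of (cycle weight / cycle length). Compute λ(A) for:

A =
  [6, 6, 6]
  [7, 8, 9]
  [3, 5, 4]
λ(A) = 4

Enumerate directed cycles and compute their means (weight / length). Sample:
  cycle 0 → 0: weight = 6, length = 1, mean = 6/1 ≈ 6.000
  cycle 1 → 1: weight = 8, length = 1, mean = 8/1 ≈ 8.000
  cycle 2 → 2: weight = 4, length = 1, mean = 4/1 ≈ 4.000
  cycle 0 → 1 → 0: weight = 13, length = 2, mean = 13/2 ≈ 6.500
  cycle 0 → 2 → 0: weight = 9, length = 2, mean = 9/2 ≈ 4.500
  cycle 1 → 0 → 1: weight = 13, length = 2, mean = 13/2 ≈ 6.500
Minimum mean = 4.000, attained e.g. along the cycle 2 → 2 with weight 4 and length 1. So λ(A) = 4/1 = 4.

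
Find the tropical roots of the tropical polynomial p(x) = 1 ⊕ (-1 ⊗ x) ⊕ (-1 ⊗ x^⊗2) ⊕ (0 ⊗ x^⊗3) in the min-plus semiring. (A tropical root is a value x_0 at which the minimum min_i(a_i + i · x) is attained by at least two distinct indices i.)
Roots: {-1, 0, 2}

Each tropical root is a break point of the lower envelope of the lines y = a_i + i · x (there are 4 lines, with slopes 0, 1, ..., 3). Only the lines that attain the minimum somewhere contribute to roots; other lines are dominated. Here the surviving (envelope) indices are i = 3, i = 2, i = 1, i = 0.
Intersections between consecutive envelope lines give the roots: for adjacent envelope indices i < j the intersection is x = (a_i − a_j) / (j − i). Reading off the sorted break points: {-1, 0, 2}.
Verification: at each break x_0, at least two indices attain the minimum of min_i(a_i + i · x_0).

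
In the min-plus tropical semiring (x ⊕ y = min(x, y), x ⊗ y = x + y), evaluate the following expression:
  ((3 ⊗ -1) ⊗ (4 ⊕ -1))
((3 ⊗ -1) ⊗ (4 ⊕ -1)) = 1

Expand innermost to outermost. Recall ⊕ takes the minimum of its arguments and ⊗ takes their sum. Working out the expression ((3 ⊗ -1) ⊗ (4 ⊕ -1)) gives 1.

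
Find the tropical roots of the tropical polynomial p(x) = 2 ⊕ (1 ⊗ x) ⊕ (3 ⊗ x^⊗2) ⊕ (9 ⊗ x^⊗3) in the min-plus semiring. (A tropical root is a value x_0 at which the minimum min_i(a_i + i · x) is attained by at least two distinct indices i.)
Roots: {-6, -2, 1}

Each tropical root is a break point of the lower envelope of the lines y = a_i + i · x (there are 4 lines, with slopes 0, 1, ..., 3). Only the lines that attain the minimum somewhere contribute to roots; other lines are dominated. Here the surviving (envelope) indices are i = 3, i = 2, i = 1, i = 0.
Intersections between consecutive envelope lines give the roots: for adjacent envelope indices i < j the intersection is x = (a_i − a_j) / (j − i). Reading off the sorted break points: {-6, -2, 1}.
Verification: at each break x_0, at least two indices attain the minimum of min_i(a_i + i · x_0).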